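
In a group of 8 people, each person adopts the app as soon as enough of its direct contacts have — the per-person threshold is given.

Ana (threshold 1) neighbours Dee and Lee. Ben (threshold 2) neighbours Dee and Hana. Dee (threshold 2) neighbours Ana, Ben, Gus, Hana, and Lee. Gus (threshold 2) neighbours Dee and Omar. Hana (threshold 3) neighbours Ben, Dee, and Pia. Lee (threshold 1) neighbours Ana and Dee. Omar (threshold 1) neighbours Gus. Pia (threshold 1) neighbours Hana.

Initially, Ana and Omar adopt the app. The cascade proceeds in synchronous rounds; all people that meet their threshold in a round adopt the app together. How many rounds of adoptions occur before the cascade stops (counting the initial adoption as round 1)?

4

Round 1 — Ana, Omar adopt the app (initial).
Round 2 — checking thresholds:
  Dee: 1 of 5 neighbours < 2, holds.
  Gus: 1 of 2 neighbours < 2, holds.
  Lee: 1 of 2 neighbours ≥ 1, adopts the app.
Round 3 — checking thresholds:
  Dee: 2 of 5 neighbours ≥ 2, adopts the app.
  Gus: 1 of 2 neighbours < 2, holds.
Round 4 — checking thresholds:
  Ben: 1 of 2 neighbours < 2, holds.
  Gus: 2 of 2 neighbours ≥ 2, adopts the app.
  Hana: 1 of 3 neighbours < 3, holds.
Round 5 — no new adoptions; cascade stops.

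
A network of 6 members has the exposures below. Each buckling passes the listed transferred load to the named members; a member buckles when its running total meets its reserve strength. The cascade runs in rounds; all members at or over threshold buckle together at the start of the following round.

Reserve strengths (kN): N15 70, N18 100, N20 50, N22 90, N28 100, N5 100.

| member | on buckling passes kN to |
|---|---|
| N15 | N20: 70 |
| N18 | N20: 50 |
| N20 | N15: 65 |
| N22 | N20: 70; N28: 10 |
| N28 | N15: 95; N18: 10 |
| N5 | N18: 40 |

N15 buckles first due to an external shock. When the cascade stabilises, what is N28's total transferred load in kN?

0

Round 1 — N15 buckles (initial).
  N20: +70 → 70 ≥ 50
Round 2 — N20 buckles.
No further bucklings.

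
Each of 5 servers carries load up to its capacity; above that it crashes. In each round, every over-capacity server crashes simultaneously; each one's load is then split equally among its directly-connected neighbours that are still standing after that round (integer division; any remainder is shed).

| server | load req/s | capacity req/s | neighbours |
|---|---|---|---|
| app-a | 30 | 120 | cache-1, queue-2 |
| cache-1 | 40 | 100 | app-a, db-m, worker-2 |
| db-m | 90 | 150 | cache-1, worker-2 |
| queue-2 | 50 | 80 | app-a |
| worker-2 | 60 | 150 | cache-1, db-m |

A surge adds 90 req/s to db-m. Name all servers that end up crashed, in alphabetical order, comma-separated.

cache-1, db-m, worker-2

Round 1 — db-m at 180 > 150. db-m crashes.
  db-m sheds 180 req/s to cache-1, worker-2: 90 each.
    cache-1: 40+90 = 130 > 100
    worker-2: 60+90 = 150 ≤ 150
Round 2 — cache-1 crashes.
  cache-1 sheds 130 req/s to app-a, worker-2: 65 each.
    app-a: 30+65 = 95 ≤ 120
    worker-2: 150+65 = 215 > 150
Round 3 — worker-2 crashes.
  worker-2 sheds 215 req/s: no online neighbours, lost.
No further crashes.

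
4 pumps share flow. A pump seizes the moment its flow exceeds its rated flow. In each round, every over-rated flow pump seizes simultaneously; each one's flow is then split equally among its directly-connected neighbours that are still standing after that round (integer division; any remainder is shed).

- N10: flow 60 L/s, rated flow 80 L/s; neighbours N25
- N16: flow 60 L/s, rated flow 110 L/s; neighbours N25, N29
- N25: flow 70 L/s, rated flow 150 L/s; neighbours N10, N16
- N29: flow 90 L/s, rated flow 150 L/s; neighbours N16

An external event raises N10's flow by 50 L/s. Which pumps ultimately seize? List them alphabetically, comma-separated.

Round 1 — N10 at 110 > 80. N10 seizes.
  N10 sheds 110 L/s to N25: 110 each.
    N25: 70+110 = 180 > 150
Round 2 — N25 seizes.
  N25 sheds 180 L/s to N16: 180 each.
    N16: 60+180 = 240 > 110
Round 3 — N16 seizes.
  N16 sheds 240 L/s to N29: 240 each.
    N29: 90+240 = 330 > 150
Round 4 — N29 seizes.
  N29 sheds 330 L/s: no online neighbours, lost.
No further seizures.

N10, N16, N25, N29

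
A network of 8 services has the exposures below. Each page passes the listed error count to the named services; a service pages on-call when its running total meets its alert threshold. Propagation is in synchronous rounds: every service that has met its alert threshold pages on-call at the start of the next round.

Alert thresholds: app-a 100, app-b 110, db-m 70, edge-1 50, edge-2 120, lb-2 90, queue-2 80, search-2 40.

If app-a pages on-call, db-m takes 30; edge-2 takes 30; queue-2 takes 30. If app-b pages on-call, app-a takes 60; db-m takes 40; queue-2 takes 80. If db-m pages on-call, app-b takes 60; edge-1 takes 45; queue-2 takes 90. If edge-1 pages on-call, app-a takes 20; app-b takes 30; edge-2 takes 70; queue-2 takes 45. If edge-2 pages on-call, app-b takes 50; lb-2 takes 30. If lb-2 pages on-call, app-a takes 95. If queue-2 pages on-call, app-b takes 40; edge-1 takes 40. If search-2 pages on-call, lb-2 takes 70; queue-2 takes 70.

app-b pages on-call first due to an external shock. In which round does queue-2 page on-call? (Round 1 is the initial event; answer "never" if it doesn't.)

2

Round 1 — app-b pages on-call (initial).
  app-a: +60 → 60 < 100
  db-m: +40 → 40 < 70
  queue-2: +80 → 80 ≥ 80
Round 2 — queue-2 pages on-call.
  edge-1: +40 → 40 < 50
No further pages.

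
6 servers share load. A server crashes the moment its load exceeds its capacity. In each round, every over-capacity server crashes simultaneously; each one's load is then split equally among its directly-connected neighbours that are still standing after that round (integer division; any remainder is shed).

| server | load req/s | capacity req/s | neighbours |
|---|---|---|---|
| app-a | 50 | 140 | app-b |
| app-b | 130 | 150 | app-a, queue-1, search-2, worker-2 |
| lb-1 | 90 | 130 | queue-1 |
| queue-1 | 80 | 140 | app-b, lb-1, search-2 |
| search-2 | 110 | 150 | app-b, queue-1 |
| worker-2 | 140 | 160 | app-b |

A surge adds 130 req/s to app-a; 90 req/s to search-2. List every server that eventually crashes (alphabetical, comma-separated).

Round 1 — app-a at 180 > 140; search-2 at 200 > 150. app-a, search-2 crash.
  app-a sheds 180 req/s to app-b: 180 each.
    app-b: 130+180 = 310 > 150
  search-2 sheds 200 req/s to app-b, queue-1: 100 each.
    app-b: 310+100 = 410 > 150
    queue-1: 80+100 = 180 > 140
Round 2 — app-b, queue-1 crash.
  app-b sheds 410 req/s to worker-2: 410 each.
    worker-2: 140+410 = 550 > 160
  queue-1 sheds 180 req/s to lb-1: 180 each.
    lb-1: 90+180 = 270 > 130
Round 3 — lb-1, worker-2 crash.
  lb-1 sheds 270 req/s: no online neighbours, lost.
  worker-2 sheds 550 req/s: no online neighbours, lost.
No further crashes.

app-a, app-b, lb-1, queue-1, search-2, worker-2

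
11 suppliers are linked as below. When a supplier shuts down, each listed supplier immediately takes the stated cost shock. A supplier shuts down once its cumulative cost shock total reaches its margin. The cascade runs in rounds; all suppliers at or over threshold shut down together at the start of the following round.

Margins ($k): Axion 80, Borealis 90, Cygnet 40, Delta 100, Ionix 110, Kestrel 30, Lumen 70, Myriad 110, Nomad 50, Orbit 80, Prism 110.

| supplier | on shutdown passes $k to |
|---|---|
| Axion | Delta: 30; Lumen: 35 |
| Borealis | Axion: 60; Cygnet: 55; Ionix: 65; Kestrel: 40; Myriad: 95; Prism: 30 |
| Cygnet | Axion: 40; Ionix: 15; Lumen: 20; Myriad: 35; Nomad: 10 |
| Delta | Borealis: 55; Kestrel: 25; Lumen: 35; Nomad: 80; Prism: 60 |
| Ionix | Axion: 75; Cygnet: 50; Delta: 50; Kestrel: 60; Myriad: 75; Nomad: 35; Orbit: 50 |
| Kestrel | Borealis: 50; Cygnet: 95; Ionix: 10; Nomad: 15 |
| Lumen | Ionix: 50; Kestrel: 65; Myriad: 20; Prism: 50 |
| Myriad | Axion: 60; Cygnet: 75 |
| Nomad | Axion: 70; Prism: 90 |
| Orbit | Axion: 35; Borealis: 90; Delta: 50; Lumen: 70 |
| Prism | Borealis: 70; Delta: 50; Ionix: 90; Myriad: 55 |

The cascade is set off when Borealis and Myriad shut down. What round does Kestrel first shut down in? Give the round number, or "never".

Round 1 — Borealis, Myriad shut down (initial).
  Axion: +60+60 → 120 ≥ 80
  Cygnet: +55+75 → 130 ≥ 40
  Ionix: +65 → 65 < 110
  Kestrel: +40 → 40 ≥ 30
  Prism: +30 → 30 < 110
Round 2 — Axion, Cygnet, Kestrel shut down.
  Delta: +30 → 30 < 100
  Ionix: +15+10 → 90 < 110
  Lumen: +35+20 → 55 < 70
  Nomad: +10+15 → 25 < 50
No further shutdowns.

2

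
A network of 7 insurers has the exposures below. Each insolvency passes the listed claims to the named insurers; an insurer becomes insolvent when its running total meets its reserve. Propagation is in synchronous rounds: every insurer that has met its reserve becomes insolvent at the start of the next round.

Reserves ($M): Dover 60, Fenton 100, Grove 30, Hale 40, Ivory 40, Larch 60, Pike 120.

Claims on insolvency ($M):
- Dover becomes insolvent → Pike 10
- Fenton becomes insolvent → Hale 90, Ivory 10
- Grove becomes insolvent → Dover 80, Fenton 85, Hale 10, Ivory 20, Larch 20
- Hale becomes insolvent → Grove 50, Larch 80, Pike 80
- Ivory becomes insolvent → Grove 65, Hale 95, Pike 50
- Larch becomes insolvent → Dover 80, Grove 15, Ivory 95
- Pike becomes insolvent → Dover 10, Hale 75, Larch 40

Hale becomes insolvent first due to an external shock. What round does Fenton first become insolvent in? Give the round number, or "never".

never

Round 1 — Hale becomes insolvent (initial).
  Grove: +50 → 50 ≥ 30
  Larch: +80 → 80 ≥ 60
  Pike: +80 → 80 < 120
Round 2 — Grove, Larch become insolvent.
  Dover: +80+80 → 160 ≥ 60
  Fenton: +85 → 85 < 100
  Ivory: +20+95 → 115 ≥ 40
Round 3 — Dover, Ivory become insolvent.
  Pike: +10+50 → 140 ≥ 120
Round 4 — Pike becomes insolvent.
No further insolvencies.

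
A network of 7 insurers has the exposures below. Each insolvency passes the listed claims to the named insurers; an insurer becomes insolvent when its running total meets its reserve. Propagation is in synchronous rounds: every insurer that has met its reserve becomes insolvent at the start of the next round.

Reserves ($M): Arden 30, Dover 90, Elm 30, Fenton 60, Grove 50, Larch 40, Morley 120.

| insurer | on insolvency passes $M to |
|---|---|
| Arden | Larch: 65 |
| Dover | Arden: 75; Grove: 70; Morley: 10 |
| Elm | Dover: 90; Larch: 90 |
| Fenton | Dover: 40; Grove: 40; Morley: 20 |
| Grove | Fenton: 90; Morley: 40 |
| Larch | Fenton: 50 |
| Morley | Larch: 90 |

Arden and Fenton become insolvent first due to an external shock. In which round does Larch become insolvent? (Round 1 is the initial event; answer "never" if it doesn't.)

Round 1 — Arden, Fenton become insolvent (initial).
  Dover: +40 → 40 < 90
  Grove: +40 → 40 < 50
  Larch: +65 → 65 ≥ 40
  Morley: +20 → 20 < 120
Round 2 — Larch becomes insolvent.
No further insolvencies.

2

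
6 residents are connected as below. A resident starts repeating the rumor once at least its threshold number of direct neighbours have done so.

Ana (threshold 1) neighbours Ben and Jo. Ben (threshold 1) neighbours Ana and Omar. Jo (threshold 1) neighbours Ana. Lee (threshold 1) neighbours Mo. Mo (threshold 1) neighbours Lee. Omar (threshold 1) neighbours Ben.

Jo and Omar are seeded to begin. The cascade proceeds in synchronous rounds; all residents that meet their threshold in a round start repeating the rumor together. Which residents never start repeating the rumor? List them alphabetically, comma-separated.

Lee, Mo

Round 1 — Jo, Omar start repeating the rumor (initial).
Round 2 — checking thresholds:
  Ana: 1 of 2 neighbours ≥ 1, starts repeating the rumor.
  Ben: 1 of 2 neighbours ≥ 1, starts repeating the rumor.
Round 3 — no new spreads; cascade stops.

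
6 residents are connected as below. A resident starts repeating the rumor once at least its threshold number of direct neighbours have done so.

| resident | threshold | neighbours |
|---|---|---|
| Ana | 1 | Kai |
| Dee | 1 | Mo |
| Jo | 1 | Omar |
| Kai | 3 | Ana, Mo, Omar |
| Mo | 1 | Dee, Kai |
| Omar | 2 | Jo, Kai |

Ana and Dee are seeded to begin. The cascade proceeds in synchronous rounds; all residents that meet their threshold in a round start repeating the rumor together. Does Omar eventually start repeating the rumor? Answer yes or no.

Round 1 — Ana, Dee start repeating the rumor (initial).
Round 2 — checking thresholds:
  Kai: 1 of 3 neighbours < 3, holds.
  Mo: 1 of 2 neighbours ≥ 1, starts repeating the rumor.
Round 3 — no new spreads; cascade stops.

no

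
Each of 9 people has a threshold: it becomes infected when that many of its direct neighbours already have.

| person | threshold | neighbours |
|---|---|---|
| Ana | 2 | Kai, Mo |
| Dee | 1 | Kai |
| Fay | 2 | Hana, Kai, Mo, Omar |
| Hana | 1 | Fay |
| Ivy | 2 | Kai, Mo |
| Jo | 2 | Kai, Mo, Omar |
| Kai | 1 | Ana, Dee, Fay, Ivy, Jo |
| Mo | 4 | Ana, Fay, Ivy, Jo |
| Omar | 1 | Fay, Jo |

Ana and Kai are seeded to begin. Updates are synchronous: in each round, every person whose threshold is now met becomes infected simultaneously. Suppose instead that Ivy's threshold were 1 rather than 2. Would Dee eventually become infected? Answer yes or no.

With Ivy's threshold at 1:
Round 1 — Ana, Kai become infected (initial).
Round 2 — checking thresholds:
  Dee: 1 of 1 neighbours ≥ 1, becomes infected.
  Fay: 1 of 4 neighbours < 2, holds.
  Ivy: 1 of 2 neighbours ≥ 1, becomes infected.
  Jo: 1 of 3 neighbours < 2, holds.
  Mo: 1 of 4 neighbours < 4, holds.
Round 3 — no new infections; cascade stops.

yes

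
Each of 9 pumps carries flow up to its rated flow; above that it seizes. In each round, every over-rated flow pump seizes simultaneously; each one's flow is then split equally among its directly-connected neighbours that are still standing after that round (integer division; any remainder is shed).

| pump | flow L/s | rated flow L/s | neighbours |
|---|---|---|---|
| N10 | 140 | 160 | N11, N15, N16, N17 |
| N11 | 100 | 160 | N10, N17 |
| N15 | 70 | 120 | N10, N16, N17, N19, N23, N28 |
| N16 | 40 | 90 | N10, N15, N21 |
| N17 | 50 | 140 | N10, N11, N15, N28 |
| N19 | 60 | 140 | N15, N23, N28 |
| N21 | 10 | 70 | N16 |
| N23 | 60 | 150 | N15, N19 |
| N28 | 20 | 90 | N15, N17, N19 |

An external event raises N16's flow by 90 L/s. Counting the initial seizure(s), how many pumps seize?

8

Round 1 — N16 at 130 > 90. N16 seizes.
  N16 sheds 130 L/s to N10, N15, N21: 43 each (1 lost).
    N10: 140+43 = 183 > 160
    N15: 70+43 = 113 ≤ 120
    N21: 10+43 = 53 ≤ 70
Round 2 — N10 seizes.
  N10 sheds 183 L/s to N11, N15, N17: 61 each.
    N11: 100+61 = 161 > 160
    N15: 113+61 = 174 > 120
    N17: 50+61 = 111 ≤ 140
Round 3 — N11, N15 seize.
  N11 sheds 161 L/s to N17: 161 each.
    N17: 111+161 = 272 > 140
  N15 sheds 174 L/s to N17, N19, N23, N28: 43 each (2 lost).
    N17: 272+43 = 315 > 140
    N19: 60+43 = 103 ≤ 140
    N23: 60+43 = 103 ≤ 150
    N28: 20+43 = 63 ≤ 90
Round 4 — N17 seizes.
  N17 sheds 315 L/s to N28: 315 each.
    N28: 63+315 = 378 > 90
Round 5 — N28 seizes.
  N28 sheds 378 L/s to N19: 378 each.
    N19: 103+378 = 481 > 140
Round 6 — N19 seizes.
  N19 sheds 481 L/s to N23: 481 each.
    N23: 103+481 = 584 > 150
Round 7 — N23 seizes.
  N23 sheds 584 L/s: no online neighbours, lost.
No further seizures.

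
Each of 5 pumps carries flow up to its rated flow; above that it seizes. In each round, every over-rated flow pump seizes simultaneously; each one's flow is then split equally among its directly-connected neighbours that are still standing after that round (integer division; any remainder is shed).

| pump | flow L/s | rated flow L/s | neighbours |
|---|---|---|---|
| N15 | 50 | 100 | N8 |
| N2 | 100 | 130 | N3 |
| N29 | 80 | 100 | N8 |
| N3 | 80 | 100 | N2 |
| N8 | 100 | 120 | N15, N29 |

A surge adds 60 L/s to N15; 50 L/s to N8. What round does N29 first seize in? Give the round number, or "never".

2

Round 1 — N15 at 110 > 100; N8 at 150 > 120. N15, N8 seize.
  N15 sheds 110 L/s: no online neighbours, lost.
  N8 sheds 150 L/s to N29: 150 each.
    N29: 80+150 = 230 > 100
Round 2 — N29 seizes.
  N29 sheds 230 L/s: no online neighbours, lost.
No further seizures.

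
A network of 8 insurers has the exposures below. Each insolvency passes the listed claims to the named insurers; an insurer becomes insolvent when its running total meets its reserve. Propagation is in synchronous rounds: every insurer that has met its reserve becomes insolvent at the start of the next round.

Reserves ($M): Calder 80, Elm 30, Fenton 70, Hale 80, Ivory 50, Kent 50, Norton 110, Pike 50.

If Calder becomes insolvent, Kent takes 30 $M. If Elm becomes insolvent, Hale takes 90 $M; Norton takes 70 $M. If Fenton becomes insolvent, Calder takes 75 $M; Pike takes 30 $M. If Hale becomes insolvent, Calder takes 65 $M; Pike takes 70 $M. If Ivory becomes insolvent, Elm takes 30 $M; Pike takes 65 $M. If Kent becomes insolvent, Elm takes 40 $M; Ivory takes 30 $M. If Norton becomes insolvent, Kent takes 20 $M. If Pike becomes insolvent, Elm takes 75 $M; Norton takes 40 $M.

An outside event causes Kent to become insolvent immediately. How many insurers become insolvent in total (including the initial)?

5

Round 1 — Kent becomes insolvent (initial).
  Elm: +40 → 40 ≥ 30
  Ivory: +30 → 30 < 50
Round 2 — Elm becomes insolvent.
  Hale: +90 → 90 ≥ 80
  Norton: +70 → 70 < 110
Round 3 — Hale becomes insolvent.
  Calder: +65 → 65 < 80
  Pike: +70 → 70 ≥ 50
Round 4 — Pike becomes insolvent.
  Norton: +40 → 110 ≥ 110
Round 5 — Norton becomes insolvent.
No further insolvencies.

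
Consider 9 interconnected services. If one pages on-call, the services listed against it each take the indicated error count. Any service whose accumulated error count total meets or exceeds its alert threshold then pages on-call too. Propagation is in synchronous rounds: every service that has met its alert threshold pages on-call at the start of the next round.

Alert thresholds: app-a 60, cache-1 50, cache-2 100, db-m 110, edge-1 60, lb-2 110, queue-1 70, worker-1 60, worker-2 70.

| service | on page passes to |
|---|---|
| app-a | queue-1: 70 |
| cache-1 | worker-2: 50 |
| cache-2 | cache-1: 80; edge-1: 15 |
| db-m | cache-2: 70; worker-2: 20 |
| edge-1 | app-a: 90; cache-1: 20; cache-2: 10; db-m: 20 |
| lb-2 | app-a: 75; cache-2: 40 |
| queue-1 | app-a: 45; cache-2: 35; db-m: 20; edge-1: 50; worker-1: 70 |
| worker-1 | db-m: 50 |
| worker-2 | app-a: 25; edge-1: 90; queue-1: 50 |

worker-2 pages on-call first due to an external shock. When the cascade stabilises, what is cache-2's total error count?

Round 1 — worker-2 pages on-call (initial).
  app-a: +25 → 25 < 60
  edge-1: +90 → 90 ≥ 60
  queue-1: +50 → 50 < 70
Round 2 — edge-1 pages on-call.
  app-a: +90 → 115 ≥ 60
  cache-1: +20 → 20 < 50
  cache-2: +10 → 10 < 100
  db-m: +20 → 20 < 110
Round 3 — app-a pages on-call.
  queue-1: +70 → 120 ≥ 70
Round 4 — queue-1 pages on-call.
  cache-2: +35 → 45 < 100
  db-m: +20 → 40 < 110
  worker-1: +70 → 70 ≥ 60
Round 5 — worker-1 pages on-call.
  db-m: +50 → 90 < 110
No further pages.

45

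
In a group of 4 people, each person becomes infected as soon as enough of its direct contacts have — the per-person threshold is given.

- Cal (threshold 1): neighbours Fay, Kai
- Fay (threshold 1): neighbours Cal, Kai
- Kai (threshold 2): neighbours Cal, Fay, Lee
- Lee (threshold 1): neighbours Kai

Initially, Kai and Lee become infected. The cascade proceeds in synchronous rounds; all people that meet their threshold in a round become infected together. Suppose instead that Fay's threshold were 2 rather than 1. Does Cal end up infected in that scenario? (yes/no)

With Fay's threshold at 2:
Round 1 — Kai, Lee become infected (initial).
Round 2 — checking thresholds:
  Cal: 1 of 2 neighbours ≥ 1, becomes infected.
  Fay: 1 of 2 neighbours < 2, below threshold.
Round 3 — checking thresholds:
  Fay: 2 of 2 neighbours ≥ 2, becomes infected.
Round 4 — no new infections; cascade stops.

yes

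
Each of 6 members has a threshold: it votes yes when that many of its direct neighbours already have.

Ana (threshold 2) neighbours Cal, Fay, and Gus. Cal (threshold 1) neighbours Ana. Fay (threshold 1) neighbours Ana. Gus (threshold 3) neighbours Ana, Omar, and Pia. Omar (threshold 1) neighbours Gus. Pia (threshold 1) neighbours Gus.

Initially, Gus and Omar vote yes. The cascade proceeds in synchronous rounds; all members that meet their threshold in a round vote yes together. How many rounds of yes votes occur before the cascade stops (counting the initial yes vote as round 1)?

2

Round 1 — Gus, Omar vote yes (initial).
Round 2 — checking thresholds:
  Ana: 1 of 3 neighbours < 2, below threshold.
  Pia: 1 of 1 neighbours ≥ 1, votes yes.
Round 3 — no new yes votes; cascade stops.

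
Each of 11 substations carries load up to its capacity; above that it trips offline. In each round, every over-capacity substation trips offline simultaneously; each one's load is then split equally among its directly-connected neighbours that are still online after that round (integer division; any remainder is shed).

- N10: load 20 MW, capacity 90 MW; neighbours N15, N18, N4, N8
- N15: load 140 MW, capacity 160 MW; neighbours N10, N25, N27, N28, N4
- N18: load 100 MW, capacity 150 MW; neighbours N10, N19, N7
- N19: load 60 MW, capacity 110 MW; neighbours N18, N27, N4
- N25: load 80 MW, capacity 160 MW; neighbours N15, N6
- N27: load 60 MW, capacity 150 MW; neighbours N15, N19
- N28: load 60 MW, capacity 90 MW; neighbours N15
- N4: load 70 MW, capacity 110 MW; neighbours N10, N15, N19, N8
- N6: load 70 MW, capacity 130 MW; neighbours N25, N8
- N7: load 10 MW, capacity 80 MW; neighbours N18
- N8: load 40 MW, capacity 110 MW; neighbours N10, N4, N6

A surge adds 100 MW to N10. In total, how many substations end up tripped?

Round 1 — N10 at 120 > 90. N10 trips offline.
  N10 sheds 120 MW to N15, N18, N4, N8: 30 each.
    N15: 140+30 = 170 > 160
    N18: 100+30 = 130 ≤ 150
    N4: 70+30 = 100 ≤ 110
    N8: 40+30 = 70 ≤ 110
Round 2 — N15 trips offline.
  N15 sheds 170 MW to N25, N27, N28, N4: 42 each (2 lost).
    N25: 80+42 = 122 ≤ 160
    N27: 60+42 = 102 ≤ 150
    N28: 60+42 = 102 > 90
    N4: 100+42 = 142 > 110
Round 3 — N28, N4 trip offline.
  N28 sheds 102 MW: no online neighbours, lost.
  N4 sheds 142 MW to N19, N8: 71 each.
    N19: 60+71 = 131 > 110
    N8: 70+71 = 141 > 110
Round 4 — N19, N8 trip offline.
  N19 sheds 131 MW to N18, N27: 65 each (1 lost).
    N18: 130+65 = 195 > 150
    N27: 102+65 = 167 > 150
  N8 sheds 141 MW to N6: 141 each.
    N6: 70+141 = 211 > 130
Round 5 — N18, N27, N6 trip offline.
  N18 sheds 195 MW to N7: 195 each.
    N7: 10+195 = 205 > 80
  N27 sheds 167 MW: no online neighbours, lost.
  N6 sheds 211 MW to N25: 211 each.
    N25: 122+211 = 333 > 160
Round 6 — N25, N7 trip offline.
  N25 sheds 333 MW: no online neighbours, lost.
  N7 sheds 205 MW: no online neighbours, lost.
No further trips.

11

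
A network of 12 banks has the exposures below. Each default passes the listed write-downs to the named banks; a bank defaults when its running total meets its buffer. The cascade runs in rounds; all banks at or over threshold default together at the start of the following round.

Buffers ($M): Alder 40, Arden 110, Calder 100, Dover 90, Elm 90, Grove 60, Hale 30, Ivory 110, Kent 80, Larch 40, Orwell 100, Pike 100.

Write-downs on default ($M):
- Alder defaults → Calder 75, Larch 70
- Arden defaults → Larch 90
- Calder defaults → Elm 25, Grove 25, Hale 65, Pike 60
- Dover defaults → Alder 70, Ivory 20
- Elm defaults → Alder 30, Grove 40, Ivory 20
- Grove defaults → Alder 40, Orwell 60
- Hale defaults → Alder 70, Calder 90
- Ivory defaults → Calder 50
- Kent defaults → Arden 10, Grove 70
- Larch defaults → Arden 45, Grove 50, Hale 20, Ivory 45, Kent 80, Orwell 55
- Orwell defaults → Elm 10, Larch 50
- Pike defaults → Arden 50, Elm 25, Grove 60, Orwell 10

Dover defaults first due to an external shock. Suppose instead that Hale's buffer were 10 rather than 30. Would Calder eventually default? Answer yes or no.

yes

With Hale's buffer at 10:
Round 1 — Dover defaults (initial).
  Alder: +70 → 70 ≥ 40
  Ivory: +20 → 20 < 110
Round 2 — Alder defaults.
  Calder: +75 → 75 < 100
  Larch: +70 → 70 ≥ 40
Round 3 — Larch defaults.
  Arden: +45 → 45 < 110
  Grove: +50 → 50 < 60
  Hale: +20 → 20 ≥ 10
  Ivory: +45 → 65 < 110
  Kent: +80 → 80 ≥ 80
  Orwell: +55 → 55 < 100
Round 4 — Hale, Kent default.
  Arden: +10 → 55 < 110
  Calder: +90 → 165 ≥ 100
  Grove: +70 → 120 ≥ 60
Round 5 — Calder, Grove default.
  Elm: +25 → 25 < 90
  Orwell: +60 → 115 ≥ 100
  Pike: +60 → 60 < 100
Round 6 — Orwell defaults.
  Elm: +10 → 35 < 90
No further defaults.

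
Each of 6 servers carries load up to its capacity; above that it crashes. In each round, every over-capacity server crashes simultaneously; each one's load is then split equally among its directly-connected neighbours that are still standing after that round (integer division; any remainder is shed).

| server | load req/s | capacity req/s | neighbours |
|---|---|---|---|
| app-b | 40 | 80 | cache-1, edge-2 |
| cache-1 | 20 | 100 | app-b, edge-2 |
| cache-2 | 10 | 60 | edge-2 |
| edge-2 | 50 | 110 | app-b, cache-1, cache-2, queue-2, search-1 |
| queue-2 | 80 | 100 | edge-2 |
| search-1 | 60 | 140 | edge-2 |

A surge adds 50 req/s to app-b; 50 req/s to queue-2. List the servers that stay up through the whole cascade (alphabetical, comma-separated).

Round 1 — app-b at 90 > 80; queue-2 at 130 > 100. app-b, queue-2 crash.
  app-b sheds 90 req/s to cache-1, edge-2: 45 each.
    cache-1: 20+45 = 65 ≤ 100
    edge-2: 50+45 = 95 ≤ 110
  queue-2 sheds 130 req/s to edge-2: 130 each.
    edge-2: 95+130 = 225 > 110
Round 2 — edge-2 crashes.
  edge-2 sheds 225 req/s to cache-1, cache-2, search-1: 75 each.
    cache-1: 65+75 = 140 > 100
    cache-2: 10+75 = 85 > 60
    search-1: 60+75 = 135 ≤ 140
Round 3 — cache-1, cache-2 crash.
  cache-1 sheds 140 req/s: no online neighbours, lost.
  cache-2 sheds 85 req/s: no online neighbours, lost.
No further crashes.

search-1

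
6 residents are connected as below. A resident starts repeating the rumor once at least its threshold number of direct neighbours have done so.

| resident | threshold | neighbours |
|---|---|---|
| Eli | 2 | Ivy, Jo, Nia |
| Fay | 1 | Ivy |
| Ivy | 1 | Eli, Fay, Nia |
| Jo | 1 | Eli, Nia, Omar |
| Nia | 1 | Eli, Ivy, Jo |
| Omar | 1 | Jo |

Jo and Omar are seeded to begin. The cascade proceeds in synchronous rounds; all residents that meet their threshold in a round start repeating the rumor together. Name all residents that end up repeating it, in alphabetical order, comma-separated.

Eli, Fay, Ivy, Jo, Nia, Omar

Round 1 — Jo, Omar start repeating the rumor (initial).
Round 2 — checking thresholds:
  Eli: 1 of 3 neighbours < 2, below threshold.
  Nia: 1 of 3 neighbours ≥ 1, starts repeating the rumor.
Round 3 — checking thresholds:
  Eli: 2 of 3 neighbours ≥ 2, starts repeating the rumor.
  Ivy: 1 of 3 neighbours ≥ 1, starts repeating the rumor.
Round 4 — checking thresholds:
  Fay: 1 of 1 neighbours ≥ 1, starts repeating the rumor.
Round 5 — no new spreads; cascade stops.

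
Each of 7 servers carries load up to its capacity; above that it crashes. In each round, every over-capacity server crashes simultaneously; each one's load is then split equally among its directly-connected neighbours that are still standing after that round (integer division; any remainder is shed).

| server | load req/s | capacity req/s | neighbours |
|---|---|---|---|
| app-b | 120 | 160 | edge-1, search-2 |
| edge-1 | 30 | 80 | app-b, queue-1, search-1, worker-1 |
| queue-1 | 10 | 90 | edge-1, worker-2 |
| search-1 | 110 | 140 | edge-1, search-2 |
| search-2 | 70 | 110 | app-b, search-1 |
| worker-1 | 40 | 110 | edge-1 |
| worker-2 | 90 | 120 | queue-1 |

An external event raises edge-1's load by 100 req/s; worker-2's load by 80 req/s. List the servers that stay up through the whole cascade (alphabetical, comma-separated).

Round 1 — edge-1 at 130 > 80; worker-2 at 170 > 120. edge-1, worker-2 crash.
  edge-1 sheds 130 req/s to app-b, queue-1, search-1, worker-1: 32 each (2 lost).
    app-b: 120+32 = 152 ≤ 160
    queue-1: 10+32 = 42 ≤ 90
    search-1: 110+32 = 142 > 140
    worker-1: 40+32 = 72 ≤ 110
  worker-2 sheds 170 req/s to queue-1: 170 each.
    queue-1: 42+170 = 212 > 90
Round 2 — queue-1, search-1 crash.
  queue-1 sheds 212 req/s: no online neighbours, lost.
  search-1 sheds 142 req/s to search-2: 142 each.
    search-2: 70+142 = 212 > 110
Round 3 — search-2 crashes.
  search-2 sheds 212 req/s to app-b: 212 each.
    app-b: 152+212 = 364 > 160
Round 4 — app-b crashes.
  app-b sheds 364 req/s: no online neighbours, lost.
No further crashes.

worker-1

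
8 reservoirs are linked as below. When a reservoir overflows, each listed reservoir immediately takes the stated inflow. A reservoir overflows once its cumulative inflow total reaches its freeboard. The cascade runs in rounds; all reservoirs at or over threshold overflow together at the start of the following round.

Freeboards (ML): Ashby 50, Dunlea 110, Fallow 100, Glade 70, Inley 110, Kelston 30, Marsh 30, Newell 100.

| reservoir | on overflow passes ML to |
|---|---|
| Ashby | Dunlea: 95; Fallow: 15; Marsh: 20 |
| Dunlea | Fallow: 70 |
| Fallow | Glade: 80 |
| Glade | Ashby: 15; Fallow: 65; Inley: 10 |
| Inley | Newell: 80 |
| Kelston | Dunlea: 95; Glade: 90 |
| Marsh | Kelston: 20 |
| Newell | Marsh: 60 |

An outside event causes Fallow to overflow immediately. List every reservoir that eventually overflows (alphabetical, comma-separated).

Round 1 — Fallow overflows (initial).
  Glade: +80 → 80 ≥ 70
Round 2 — Glade overflows.
  Ashby: +15 → 15 < 50
  Inley: +10 → 10 < 110
No further overflows.

Fallow, Glade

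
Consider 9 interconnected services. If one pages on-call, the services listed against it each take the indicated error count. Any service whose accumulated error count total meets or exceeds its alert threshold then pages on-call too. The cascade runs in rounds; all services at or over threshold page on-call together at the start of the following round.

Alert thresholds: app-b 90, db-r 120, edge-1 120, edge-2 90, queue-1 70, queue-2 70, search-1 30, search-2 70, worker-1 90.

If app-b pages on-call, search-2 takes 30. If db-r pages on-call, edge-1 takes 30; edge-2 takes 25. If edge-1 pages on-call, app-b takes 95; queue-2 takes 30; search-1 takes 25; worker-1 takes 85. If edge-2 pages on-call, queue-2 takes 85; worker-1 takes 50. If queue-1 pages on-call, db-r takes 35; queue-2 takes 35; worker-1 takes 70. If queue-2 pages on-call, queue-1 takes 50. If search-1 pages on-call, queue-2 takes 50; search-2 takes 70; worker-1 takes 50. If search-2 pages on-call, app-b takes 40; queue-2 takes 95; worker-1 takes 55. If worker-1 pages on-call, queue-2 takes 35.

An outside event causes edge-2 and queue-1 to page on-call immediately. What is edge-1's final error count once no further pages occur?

0

Round 1 — edge-2, queue-1 page on-call (initial).
  db-r: +35 → 35 < 120
  queue-2: +85+35 → 120 ≥ 70
  worker-1: +50+70 → 120 ≥ 90
Round 2 — queue-2, worker-1 page on-call.
No further pages.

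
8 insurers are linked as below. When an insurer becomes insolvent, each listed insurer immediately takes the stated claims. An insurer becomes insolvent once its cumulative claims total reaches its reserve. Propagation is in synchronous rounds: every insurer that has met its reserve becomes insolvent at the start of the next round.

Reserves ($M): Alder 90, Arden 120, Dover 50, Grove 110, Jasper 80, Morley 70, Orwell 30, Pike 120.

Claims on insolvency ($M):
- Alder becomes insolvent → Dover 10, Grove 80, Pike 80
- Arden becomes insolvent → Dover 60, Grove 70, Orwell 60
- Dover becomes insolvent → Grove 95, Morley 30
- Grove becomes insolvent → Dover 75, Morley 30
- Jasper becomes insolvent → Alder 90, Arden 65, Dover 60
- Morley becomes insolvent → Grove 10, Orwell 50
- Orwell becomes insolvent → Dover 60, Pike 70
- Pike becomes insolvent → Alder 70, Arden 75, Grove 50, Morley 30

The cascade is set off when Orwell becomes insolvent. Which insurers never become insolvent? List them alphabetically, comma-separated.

Round 1 — Orwell becomes insolvent (initial).
  Dover: +60 → 60 ≥ 50
  Pike: +70 → 70 < 120
Round 2 — Dover becomes insolvent.
  Grove: +95 → 95 < 110
  Morley: +30 → 30 < 70
No further insolvencies.

Alder, Arden, Grove, Jasper, Morley, Pike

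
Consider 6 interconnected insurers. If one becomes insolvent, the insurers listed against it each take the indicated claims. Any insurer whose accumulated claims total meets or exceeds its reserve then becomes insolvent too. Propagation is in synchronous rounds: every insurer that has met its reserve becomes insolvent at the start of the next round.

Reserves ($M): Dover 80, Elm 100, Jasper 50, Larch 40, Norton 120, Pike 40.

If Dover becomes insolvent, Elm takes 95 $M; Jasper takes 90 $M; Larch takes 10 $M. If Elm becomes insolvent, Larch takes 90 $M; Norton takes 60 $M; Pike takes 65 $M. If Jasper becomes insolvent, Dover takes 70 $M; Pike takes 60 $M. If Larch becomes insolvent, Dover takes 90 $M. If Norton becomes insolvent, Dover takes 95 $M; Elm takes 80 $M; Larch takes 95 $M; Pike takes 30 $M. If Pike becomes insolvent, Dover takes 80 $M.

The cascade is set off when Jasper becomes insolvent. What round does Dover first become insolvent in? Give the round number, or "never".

Round 1 — Jasper becomes insolvent (initial).
  Dover: +70 → 70 < 80
  Pike: +60 → 60 ≥ 40
Round 2 — Pike becomes insolvent.
  Dover: +80 → 150 ≥ 80
Round 3 — Dover becomes insolvent.
  Elm: +95 → 95 < 100
  Larch: +10 → 10 < 40
No further insolvencies.

3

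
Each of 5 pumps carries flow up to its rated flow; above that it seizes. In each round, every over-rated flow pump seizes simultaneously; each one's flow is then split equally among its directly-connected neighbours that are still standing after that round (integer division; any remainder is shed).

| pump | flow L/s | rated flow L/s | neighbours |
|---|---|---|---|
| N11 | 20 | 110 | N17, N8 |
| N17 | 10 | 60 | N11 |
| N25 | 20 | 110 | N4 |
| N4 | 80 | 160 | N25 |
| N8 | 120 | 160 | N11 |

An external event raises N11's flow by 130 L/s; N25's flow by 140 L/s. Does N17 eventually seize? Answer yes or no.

yes

Round 1 — N11 at 150 > 110; N25 at 160 > 110. N11, N25 seize.
  N11 sheds 150 L/s to N17, N8: 75 each.
    N17: 10+75 = 85 > 60
    N8: 120+75 = 195 > 160
  N25 sheds 160 L/s to N4: 160 each.
    N4: 80+160 = 240 > 160
Round 2 — N17, N4, N8 seize.
  N17 sheds 85 L/s: no online neighbours, lost.
  N4 sheds 240 L/s: no online neighbours, lost.
  N8 sheds 195 L/s: no online neighbours, lost.
No further seizures.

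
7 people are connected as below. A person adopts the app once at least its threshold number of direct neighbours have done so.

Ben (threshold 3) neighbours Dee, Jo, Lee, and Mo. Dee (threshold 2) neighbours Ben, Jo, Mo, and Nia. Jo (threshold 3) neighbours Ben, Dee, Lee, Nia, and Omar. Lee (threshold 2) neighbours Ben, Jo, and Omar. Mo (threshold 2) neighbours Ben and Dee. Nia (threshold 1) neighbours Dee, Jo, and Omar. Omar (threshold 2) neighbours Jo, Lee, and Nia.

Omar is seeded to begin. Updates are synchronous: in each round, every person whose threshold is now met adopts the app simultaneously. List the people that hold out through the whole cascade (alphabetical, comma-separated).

Round 1 — Omar adopts the app (initial).
Round 2 — checking thresholds:
  Jo: 1 of 5 neighbours < 3, below threshold.
  Lee: 1 of 3 neighbours < 2, below threshold.
  Nia: 1 of 3 neighbours ≥ 1, adopts the app.
Round 3 — no new adoptions; cascade stops.

Ben, Dee, Jo, Lee, Mo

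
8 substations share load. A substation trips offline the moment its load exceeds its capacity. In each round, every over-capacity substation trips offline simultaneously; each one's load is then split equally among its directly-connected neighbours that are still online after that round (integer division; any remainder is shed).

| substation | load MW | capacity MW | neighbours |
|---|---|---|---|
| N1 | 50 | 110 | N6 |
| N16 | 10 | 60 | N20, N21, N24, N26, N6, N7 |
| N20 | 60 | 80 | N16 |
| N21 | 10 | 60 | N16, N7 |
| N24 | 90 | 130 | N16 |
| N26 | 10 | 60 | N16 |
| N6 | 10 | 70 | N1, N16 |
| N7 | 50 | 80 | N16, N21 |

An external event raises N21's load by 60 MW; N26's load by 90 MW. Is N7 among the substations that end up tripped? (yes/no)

Round 1 — N21 at 70 > 60; N26 at 100 > 60. N21, N26 trip offline.
  N21 sheds 70 MW to N16, N7: 35 each.
    N16: 10+35 = 45 ≤ 60
    N7: 50+35 = 85 > 80
  N26 sheds 100 MW to N16: 100 each.
    N16: 45+100 = 145 > 60
Round 2 — N16, N7 trip offline.
  N16 sheds 145 MW to N20, N24, N6: 48 each (1 lost).
    N20: 60+48 = 108 > 80
    N24: 90+48 = 138 > 130
    N6: 10+48 = 58 ≤ 70
  N7 sheds 85 MW: no online neighbours, lost.
Round 3 — N20, N24 trip offline.
  N20 sheds 108 MW: no online neighbours, lost.
  N24 sheds 138 MW: no online neighbours, lost.
No further trips.

yes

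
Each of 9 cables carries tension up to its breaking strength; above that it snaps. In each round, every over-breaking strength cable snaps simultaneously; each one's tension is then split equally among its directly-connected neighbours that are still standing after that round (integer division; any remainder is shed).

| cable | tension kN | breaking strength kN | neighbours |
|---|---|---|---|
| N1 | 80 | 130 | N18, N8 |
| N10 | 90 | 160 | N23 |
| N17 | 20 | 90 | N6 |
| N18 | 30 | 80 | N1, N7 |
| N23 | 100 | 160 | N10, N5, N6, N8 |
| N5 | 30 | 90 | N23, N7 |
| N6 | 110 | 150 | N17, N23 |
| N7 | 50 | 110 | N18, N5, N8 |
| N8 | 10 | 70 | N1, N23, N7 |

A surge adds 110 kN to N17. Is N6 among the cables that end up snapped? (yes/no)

yes

Round 1 — N17 at 130 > 90. N17 snaps.
  N17 sheds 130 kN to N6: 130 each.
    N6: 110+130 = 240 > 150
Round 2 — N6 snaps.
  N6 sheds 240 kN to N23: 240 each.
    N23: 100+240 = 340 > 160
Round 3 — N23 snaps.
  N23 sheds 340 kN to N10, N5, N8: 113 each (1 lost).
    N10: 90+113 = 203 > 160
    N5: 30+113 = 143 > 90
    N8: 10+113 = 123 > 70
Round 4 — N10, N5, N8 snap.
  N10 sheds 203 kN: no online neighbours, lost.
  N5 sheds 143 kN to N7: 143 each.
    N7: 50+143 = 193 > 110
  N8 sheds 123 kN to N1, N7: 61 each (1 lost).
    N1: 80+61 = 141 > 130
    N7: 193+61 = 254 > 110
Round 5 — N1, N7 snap.
  N1 sheds 141 kN to N18: 141 each.
    N18: 30+141 = 171 > 80
  N7 sheds 254 kN to N18: 254 each.
    N18: 171+254 = 425 > 80
Round 6 — N18 snaps.
  N18 sheds 425 kN: no online neighbours, lost.
No further breaks.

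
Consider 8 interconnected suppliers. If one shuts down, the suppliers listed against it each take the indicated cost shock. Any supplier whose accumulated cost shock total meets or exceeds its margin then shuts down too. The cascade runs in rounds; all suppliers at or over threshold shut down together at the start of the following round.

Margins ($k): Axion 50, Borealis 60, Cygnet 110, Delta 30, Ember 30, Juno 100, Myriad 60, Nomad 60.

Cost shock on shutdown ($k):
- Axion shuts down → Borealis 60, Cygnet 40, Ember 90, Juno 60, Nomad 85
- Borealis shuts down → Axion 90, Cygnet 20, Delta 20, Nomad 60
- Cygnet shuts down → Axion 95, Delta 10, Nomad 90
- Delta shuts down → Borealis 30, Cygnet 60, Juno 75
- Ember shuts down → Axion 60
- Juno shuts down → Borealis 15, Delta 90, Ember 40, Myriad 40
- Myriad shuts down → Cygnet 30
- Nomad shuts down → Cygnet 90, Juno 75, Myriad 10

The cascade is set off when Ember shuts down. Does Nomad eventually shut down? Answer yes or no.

Round 1 — Ember shuts down (initial).
  Axion: +60 → 60 ≥ 50
Round 2 — Axion shuts down.
  Borealis: +60 → 60 ≥ 60
  Cygnet: +40 → 40 < 110
  Juno: +60 → 60 < 100
  Nomad: +85 → 85 ≥ 60
Round 3 — Borealis, Nomad shut down.
  Cygnet: +20+90 → 150 ≥ 110
  Delta: +20 → 20 < 30
  Juno: +75 → 135 ≥ 100
  Myriad: +10 → 10 < 60
Round 4 — Cygnet, Juno shut down.
  Delta: +10+90 → 120 ≥ 30
  Myriad: +40 → 50 < 60
Round 5 — Delta shuts down.
No further shutdowns.

yes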